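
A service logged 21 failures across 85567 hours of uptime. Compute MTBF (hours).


Formula: MTBF = Total operating time / Number of failures
MTBF = 85567 / 21
MTBF = 4074.62 hours

4074.62 hours


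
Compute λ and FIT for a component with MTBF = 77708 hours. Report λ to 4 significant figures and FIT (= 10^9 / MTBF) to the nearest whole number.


Formula: λ = 1 / MTBF; FIT = λ × 1e9 = 1e9 / MTBF
λ = 1 / 77708 ≈ 1.287e-05 failures/hour
FIT = 1e9 / 77708 ≈ 12869 failures per 1e9 hours (nearest whole number)

λ = 1.287e-05 /h, FIT = 12869


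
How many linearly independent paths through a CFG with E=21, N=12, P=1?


Formula: V(G) = E - N + 2P
V(G) = 21 - 12 + 2*1
V(G) = 9 + 2
V(G) = 11

11


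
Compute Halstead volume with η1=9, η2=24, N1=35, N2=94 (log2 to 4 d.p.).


Formula: V = N * log2(η), where N = N1 + N2 and η = η1 + η2
η = 9 + 24 = 33
N = 35 + 94 = 129
log2(33) ≈ 5.0444
V = 129 * 5.0444 = 650.73

650.73


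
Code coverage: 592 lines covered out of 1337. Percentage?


Coverage = covered / total * 100
Coverage = 592 / 1337 * 100
Coverage = 44.28%

44.28%


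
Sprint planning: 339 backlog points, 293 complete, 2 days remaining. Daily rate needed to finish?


Formula: Required rate = Remaining points / Days left
Remaining = 339 - 293 = 46 points
Required rate = 46 / 2 = 23.0 points/day

23.0 points/day


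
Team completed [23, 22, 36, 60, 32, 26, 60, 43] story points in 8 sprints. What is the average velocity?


Formula: Avg velocity = Total points / Number of sprints
Points: [23, 22, 36, 60, 32, 26, 60, 43]
Sum = 23 + 22 + 36 + 60 + 32 + 26 + 60 + 43 = 302
Avg velocity = 302 / 8 = 37.75 points/sprint

37.75 points/sprint


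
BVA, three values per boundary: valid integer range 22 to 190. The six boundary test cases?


Range: [22, 190]
Boundaries: just below min, min, min+1, max-1, max, just above max
Values: [21, 22, 23, 189, 190, 191]

[21, 22, 23, 189, 190, 191]


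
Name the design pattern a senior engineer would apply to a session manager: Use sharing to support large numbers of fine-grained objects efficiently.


This matches the Flyweight pattern

Flyweight


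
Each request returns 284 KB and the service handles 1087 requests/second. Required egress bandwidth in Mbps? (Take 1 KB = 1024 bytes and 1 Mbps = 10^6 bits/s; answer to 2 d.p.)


Formula: Mbps = payload_bytes * RPS * 8 / 1e6
Payload per request = 284 KB = 284 * 1024 = 290816 bytes
Total bytes/sec = 290816 * 1087 = 316116992
Total bits/sec = 316116992 * 8 = 2528935936
Mbps = 2528935936 / 1e6 = 2528.94

2528.94 Mbps


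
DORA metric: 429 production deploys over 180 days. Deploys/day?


Formula: deployments per day = releases / days
= 429 / 180
= 2.383 deploys/day
(equivalently, 16.68 deploys/week)

2.383 deploys/day


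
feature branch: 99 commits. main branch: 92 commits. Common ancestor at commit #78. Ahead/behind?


Common ancestor: commit #78
feature commits after divergence: 99 - 78 = 21
main commits after divergence: 92 - 78 = 14
feature is 21 commits ahead of main
main is 14 commits ahead of feature

feature ahead: 21, main ahead: 14


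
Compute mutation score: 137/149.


Mutation score = killed / total * 100
Mutation score = 137 / 149 * 100
Mutation score = 91.95%

91.95%


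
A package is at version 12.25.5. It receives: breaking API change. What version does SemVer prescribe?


Current: 12.25.5
Change category: 'breaking API change' → major bump
SemVer rule: major bump → increment MAJOR, reset MINOR and PATCH to 0
New: 13.0.0

13.0.0


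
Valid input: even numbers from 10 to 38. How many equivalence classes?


Constraint: even integers in [10, 38]
Class 1: x < 10 — out-of-range invalid
Class 2: x in [10,38] but odd — wrong type invalid
Class 3: x in [10,38] and even — valid
Class 4: x > 38 — out-of-range invalid
Total equivalence classes: 4

4 equivalence classes


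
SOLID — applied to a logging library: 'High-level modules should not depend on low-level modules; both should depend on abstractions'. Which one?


This describes the Dependency Inversion Principle (DIP)

Dependency Inversion Principle (DIP)


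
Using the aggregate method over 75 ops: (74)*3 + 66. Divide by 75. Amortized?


Formula: Amortized cost = Total cost / Operations
Total cost = (74 * 3) + (1 * 66)
Total cost = 222 + 66 = 288
Amortized = 288 / 75 = 3.84

3.84


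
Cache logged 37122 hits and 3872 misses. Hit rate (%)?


Formula: hit rate = hits / (hits + misses) * 100
hit rate = 37122 / (37122 + 3872) * 100
hit rate = 37122 / 40994 * 100
hit rate = 90.55%

90.55%


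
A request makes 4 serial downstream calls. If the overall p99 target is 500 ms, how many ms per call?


Formula: per_stage = total_budget / stages
per_stage = 500 / 4
per_stage = 125.0 ms

125.0 ms


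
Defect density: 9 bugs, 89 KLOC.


Defect density = defects / KLOC
Defect density = 9 / 89
Defect density = 0.101 defects/KLOC

0.101 defects/KLOC


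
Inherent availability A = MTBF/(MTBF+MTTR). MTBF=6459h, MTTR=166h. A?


Availability = MTBF / (MTBF + MTTR)
Availability = 6459 / (6459 + 166)
Availability = 6459 / 6625
Availability = 97.4943%

97.4943%


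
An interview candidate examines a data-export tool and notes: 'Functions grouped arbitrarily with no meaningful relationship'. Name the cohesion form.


Reasoning: Worst: random grouping
Type: Coincidental cohesion

Coincidental cohesion


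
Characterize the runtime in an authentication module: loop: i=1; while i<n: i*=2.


Reasoning: i doubles each step so iterations are log2(n)
Complexity: O(log n)

O(log n)


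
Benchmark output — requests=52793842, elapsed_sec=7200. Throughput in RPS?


Formula: throughput = requests / seconds
throughput = 52793842 / 7200
throughput = 7332.48 requests/second

7332.48 requests/second


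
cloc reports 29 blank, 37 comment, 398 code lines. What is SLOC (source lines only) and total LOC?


Total LOC = blank + comment + code
Total LOC = 29 + 37 + 398 = 464
SLOC (source only) = code = 398

Total LOC: 464, SLOC: 398


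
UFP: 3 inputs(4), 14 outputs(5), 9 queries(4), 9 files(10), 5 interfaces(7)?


UFP = EI*4 + EO*5 + EQ*4 + ILF*10 + EIF*7
UFP = 3*4 + 14*5 + 9*4 + 9*10 + 5*7
UFP = 12 + 70 + 36 + 90 + 35
UFP = 243

243


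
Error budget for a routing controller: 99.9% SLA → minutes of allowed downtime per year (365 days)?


Formula: allowed downtime = period * (100 - SLA) / 100
Period (year (365 days)) = 525600 minutes
Unavailability fraction = (100 - 99.9) / 100
Allowed downtime = 525600 * (100 - 99.9) / 100
Allowed downtime = 525.6 minutes

525.6 minutes


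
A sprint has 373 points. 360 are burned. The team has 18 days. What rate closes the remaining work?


Formula: Required rate = Remaining points / Days left
Remaining = 373 - 360 = 13 points
Required rate = 13 / 18 = 0.72 points/day

0.72 points/day


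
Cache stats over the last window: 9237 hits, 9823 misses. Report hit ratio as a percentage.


Formula: hit rate = hits / (hits + misses) * 100
hit rate = 9237 / (9237 + 9823) * 100
hit rate = 9237 / 19060 * 100
hit rate = 48.46%

48.46%


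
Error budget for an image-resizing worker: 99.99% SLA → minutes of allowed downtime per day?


Formula: allowed downtime = period * (100 - SLA) / 100
Period (day) = 1440 minutes
Unavailability fraction = (100 - 99.99) / 100
Allowed downtime = 1440 * (100 - 99.99) / 100
Allowed downtime = 0.144 minutes

0.144 minutes


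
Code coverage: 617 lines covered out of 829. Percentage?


Coverage = covered / total * 100
Coverage = 617 / 829 * 100
Coverage = 74.43%

74.43%


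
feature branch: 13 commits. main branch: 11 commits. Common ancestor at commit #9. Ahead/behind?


Common ancestor: commit #9
feature commits after divergence: 13 - 9 = 4
main commits after divergence: 11 - 9 = 2
feature is 4 commits ahead of main
main is 2 commits ahead of feature

feature ahead: 4, main ahead: 2


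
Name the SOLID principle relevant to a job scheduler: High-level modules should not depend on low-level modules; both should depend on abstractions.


This describes the Dependency Inversion Principle (DIP)

Dependency Inversion Principle (DIP)


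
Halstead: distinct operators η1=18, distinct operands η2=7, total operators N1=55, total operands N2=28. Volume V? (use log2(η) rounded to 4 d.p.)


Formula: V = N * log2(η), where N = N1 + N2 and η = η1 + η2
η = 18 + 7 = 25
N = 55 + 28 = 83
log2(25) ≈ 4.6439
V = 83 * 4.6439 = 385.44

385.44


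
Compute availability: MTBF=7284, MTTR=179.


Availability = MTBF / (MTBF + MTTR)
Availability = 7284 / (7284 + 179)
Availability = 7284 / 7463
Availability = 97.6015%

97.6015%


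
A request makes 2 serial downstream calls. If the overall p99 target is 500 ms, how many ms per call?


Formula: per_stage = total_budget / stages
per_stage = 500 / 2
per_stage = 250.0 ms

250.0 ms


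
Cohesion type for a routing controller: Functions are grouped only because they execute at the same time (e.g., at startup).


Reasoning: Related by timing only
Type: Temporal cohesion

Temporal cohesion


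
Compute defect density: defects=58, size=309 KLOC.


Defect density = defects / KLOC
Defect density = 58 / 309
Defect density = 0.188 defects/KLOC

0.188 defects/KLOC


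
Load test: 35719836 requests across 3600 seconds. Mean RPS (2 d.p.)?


Formula: throughput = requests / seconds
throughput = 35719836 / 3600
throughput = 9922.18 requests/second

9922.18 requests/second


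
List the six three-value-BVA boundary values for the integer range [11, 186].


Range: [11, 186]
Boundaries: just below min, min, min+1, max-1, max, just above max
Values: [10, 11, 12, 185, 186, 187]

[10, 11, 12, 185, 186, 187]


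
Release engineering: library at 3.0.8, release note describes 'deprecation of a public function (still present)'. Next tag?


Current: 3.0.8
Change category: 'deprecation of a public function (still present)' → minor bump
SemVer rule: minor bump → increment MINOR, reset PATCH to 0 (MAJOR unchanged)
New: 3.1.0

3.1.0


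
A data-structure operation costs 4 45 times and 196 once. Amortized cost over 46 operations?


Formula: Amortized cost = Total cost / Operations
Total cost = (45 * 4) + (1 * 196)
Total cost = 180 + 196 = 376
Amortized = 376 / 46 = 8.1739

8.1739


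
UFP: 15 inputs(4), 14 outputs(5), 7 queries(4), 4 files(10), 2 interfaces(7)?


UFP = EI*4 + EO*5 + EQ*4 + ILF*10 + EIF*7
UFP = 15*4 + 14*5 + 7*4 + 4*10 + 2*7
UFP = 60 + 70 + 28 + 40 + 14
UFP = 212

212


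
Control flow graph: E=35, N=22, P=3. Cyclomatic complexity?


Formula: V(G) = E - N + 2P
V(G) = 35 - 22 + 2*3
V(G) = 13 + 6
V(G) = 19

19


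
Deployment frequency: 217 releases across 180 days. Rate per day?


Formula: deployments per day = releases / days
= 217 / 180
= 1.206 deploys/day
(equivalently, 8.44 deploys/week)

1.206 deploys/day


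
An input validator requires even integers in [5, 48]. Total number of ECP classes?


Constraint: even integers in [5, 48]
Class 1: x < 5 — out-of-range invalid
Class 2: x in [5,48] but odd — wrong type invalid
Class 3: x in [5,48] and even — valid
Class 4: x > 48 — out-of-range invalid
Total equivalence classes: 4

4 equivalence classes


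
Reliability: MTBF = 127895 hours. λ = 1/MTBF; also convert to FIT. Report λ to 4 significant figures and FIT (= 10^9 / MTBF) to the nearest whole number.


Formula: λ = 1 / MTBF; FIT = λ × 1e9 = 1e9 / MTBF
λ = 1 / 127895 ≈ 7.819e-06 failures/hour
FIT = 1e9 / 127895 ≈ 7819 failures per 1e9 hours (nearest whole number)

λ = 7.819e-06 /h, FIT = 7819


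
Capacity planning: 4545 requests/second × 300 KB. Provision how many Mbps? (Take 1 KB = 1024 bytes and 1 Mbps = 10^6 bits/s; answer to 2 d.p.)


Formula: Mbps = payload_bytes * RPS * 8 / 1e6
Payload per request = 300 KB = 300 * 1024 = 307200 bytes
Total bytes/sec = 307200 * 4545 = 1396224000
Total bits/sec = 1396224000 * 8 = 11169792000
Mbps = 11169792000 / 1e6 = 11169.79

11169.79 Mbps


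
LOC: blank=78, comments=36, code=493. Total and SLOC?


Total LOC = blank + comment + code
Total LOC = 78 + 36 + 493 = 607
SLOC (source only) = code = 493

Total LOC: 607, SLOC: 493


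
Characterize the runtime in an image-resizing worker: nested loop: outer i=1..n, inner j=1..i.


Reasoning: triangle: n(n+1)/2 ~ n^2/2
Complexity: O(n^2)

O(n^2)


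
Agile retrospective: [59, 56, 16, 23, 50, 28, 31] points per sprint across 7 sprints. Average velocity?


Formula: Avg velocity = Total points / Number of sprints
Points: [59, 56, 16, 23, 50, 28, 31]
Sum = 59 + 56 + 16 + 23 + 50 + 28 + 31 = 263
Avg velocity = 263 / 7 = 37.57 points/sprint

37.57 points/sprint


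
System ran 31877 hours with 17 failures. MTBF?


Formula: MTBF = Total operating time / Number of failures
MTBF = 31877 / 17
MTBF = 1875.12 hours

1875.12 hours


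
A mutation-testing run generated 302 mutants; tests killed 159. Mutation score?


Mutation score = killed / total * 100
Mutation score = 159 / 302 * 100
Mutation score = 52.65%

52.65%


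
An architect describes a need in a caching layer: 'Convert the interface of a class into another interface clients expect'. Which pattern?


This matches the Adapter pattern

Adapter


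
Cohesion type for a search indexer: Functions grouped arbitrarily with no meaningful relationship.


Reasoning: Worst: random grouping
Type: Coincidental cohesion

Coincidental cohesion


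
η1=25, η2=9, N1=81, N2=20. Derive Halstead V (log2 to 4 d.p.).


Formula: V = N * log2(η), where N = N1 + N2 and η = η1 + η2
η = 25 + 9 = 34
N = 81 + 20 = 101
log2(34) ≈ 5.0875
V = 101 * 5.0875 = 513.84

513.84


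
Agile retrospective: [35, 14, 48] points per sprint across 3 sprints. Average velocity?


Formula: Avg velocity = Total points / Number of sprints
Points: [35, 14, 48]
Sum = 35 + 14 + 48 = 97
Avg velocity = 97 / 3 = 32.33 points/sprint

32.33 points/sprint


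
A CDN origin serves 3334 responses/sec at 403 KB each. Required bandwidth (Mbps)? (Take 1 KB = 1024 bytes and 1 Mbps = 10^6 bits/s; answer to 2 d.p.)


Formula: Mbps = payload_bytes * RPS * 8 / 1e6
Payload per request = 403 KB = 403 * 1024 = 412672 bytes
Total bytes/sec = 412672 * 3334 = 1375848448
Total bits/sec = 1375848448 * 8 = 11006787584
Mbps = 11006787584 / 1e6 = 11006.79

11006.79 Mbps


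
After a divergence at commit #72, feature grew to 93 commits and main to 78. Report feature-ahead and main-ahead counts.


Common ancestor: commit #72
feature commits after divergence: 93 - 72 = 21
main commits after divergence: 78 - 72 = 6
feature is 21 commits ahead of main
main is 6 commits ahead of feature

feature ahead: 21, main ahead: 6


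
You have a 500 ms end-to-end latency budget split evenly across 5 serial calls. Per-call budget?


Formula: per_stage = total_budget / stages
per_stage = 500 / 5
per_stage = 100.0 ms

100.0 ms


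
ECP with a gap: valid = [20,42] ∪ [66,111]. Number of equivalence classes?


Valid ranges: [20,42] and [66,111]
Class 1: x < 20 — invalid
Class 2: 20 ≤ x ≤ 42 — valid
Class 3: 42 < x < 66 — invalid (gap between ranges)
Class 4: 66 ≤ x ≤ 111 — valid
Class 5: x > 111 — invalid
Total equivalence classes: 5

5 equivalence classes


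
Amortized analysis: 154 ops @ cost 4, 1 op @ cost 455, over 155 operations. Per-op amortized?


Formula: Amortized cost = Total cost / Operations
Total cost = (154 * 4) + (1 * 455)
Total cost = 616 + 455 = 1071
Amortized = 1071 / 155 = 6.9097

6.9097


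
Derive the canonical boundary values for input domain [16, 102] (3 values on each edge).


Range: [16, 102]
Boundaries: just below min, min, min+1, max-1, max, just above max
Values: [15, 16, 17, 101, 102, 103]

[15, 16, 17, 101, 102, 103]


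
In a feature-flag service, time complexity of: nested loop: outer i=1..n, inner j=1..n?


Reasoning: n iterations times n iterations
Complexity: O(n^2)

O(n^2)


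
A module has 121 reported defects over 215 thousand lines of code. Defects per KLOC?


Defect density = defects / KLOC
Defect density = 121 / 215
Defect density = 0.563 defects/KLOC

0.563 defects/KLOC


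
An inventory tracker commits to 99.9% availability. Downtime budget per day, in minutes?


Formula: allowed downtime = period * (100 - SLA) / 100
Period (day) = 1440 minutes
Unavailability fraction = (100 - 99.9) / 100
Allowed downtime = 1440 * (100 - 99.9) / 100
Allowed downtime = 1.44 minutes

1.44 minutes


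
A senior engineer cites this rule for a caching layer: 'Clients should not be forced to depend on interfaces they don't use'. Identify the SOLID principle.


This describes the Interface Segregation Principle (ISP)

Interface Segregation Principle (ISP)


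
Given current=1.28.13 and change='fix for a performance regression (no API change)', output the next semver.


Current: 1.28.13
Change category: 'fix for a performance regression (no API change)' → patch bump
SemVer rule: patch bump → increment PATCH (MAJOR and MINOR unchanged)
New: 1.28.14

1.28.14


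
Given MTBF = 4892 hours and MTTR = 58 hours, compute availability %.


Availability = MTBF / (MTBF + MTTR)
Availability = 4892 / (4892 + 58)
Availability = 4892 / 4950
Availability = 98.8283%

98.8283%


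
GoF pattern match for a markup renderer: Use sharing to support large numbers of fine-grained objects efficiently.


This matches the Flyweight pattern

Flyweight


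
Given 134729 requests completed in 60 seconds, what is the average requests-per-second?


Formula: throughput = requests / seconds
throughput = 134729 / 60
throughput = 2245.48 requests/second

2245.48 requests/second


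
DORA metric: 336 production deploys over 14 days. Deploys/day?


Formula: deployments per day = releases / days
= 336 / 14
= 24.0 deploys/day
(equivalently, 168.0 deploys/week)

24.0 deploys/day


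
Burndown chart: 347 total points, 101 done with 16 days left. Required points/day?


Formula: Required rate = Remaining points / Days left
Remaining = 347 - 101 = 246 points
Required rate = 246 / 16 = 15.38 points/day

15.38 points/day


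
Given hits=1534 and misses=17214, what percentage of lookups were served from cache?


Formula: hit rate = hits / (hits + misses) * 100
hit rate = 1534 / (1534 + 17214) * 100
hit rate = 1534 / 18748 * 100
hit rate = 8.18%

8.18%


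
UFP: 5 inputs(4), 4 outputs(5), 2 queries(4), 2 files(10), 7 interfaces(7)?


UFP = EI*4 + EO*5 + EQ*4 + ILF*10 + EIF*7
UFP = 5*4 + 4*5 + 2*4 + 2*10 + 7*7
UFP = 20 + 20 + 8 + 20 + 49
UFP = 117

117


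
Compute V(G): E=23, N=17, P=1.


Formula: V(G) = E - N + 2P
V(G) = 23 - 17 + 2*1
V(G) = 6 + 2
V(G) = 8

8


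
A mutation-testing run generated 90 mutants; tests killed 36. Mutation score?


Mutation score = killed / total * 100
Mutation score = 36 / 90 * 100
Mutation score = 40.0%

40.0%


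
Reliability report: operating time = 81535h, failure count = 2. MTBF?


Formula: MTBF = Total operating time / Number of failures
MTBF = 81535 / 2
MTBF = 40767.5 hours

40767.5 hours


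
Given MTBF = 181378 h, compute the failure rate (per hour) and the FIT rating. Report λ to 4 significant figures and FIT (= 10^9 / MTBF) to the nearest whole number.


Formula: λ = 1 / MTBF; FIT = λ × 1e9 = 1e9 / MTBF
λ = 1 / 181378 ≈ 5.513e-06 failures/hour
FIT = 1e9 / 181378 ≈ 5513 failures per 1e9 hours (nearest whole number)

λ = 5.513e-06 /h, FIT = 5513


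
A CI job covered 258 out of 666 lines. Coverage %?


Coverage = covered / total * 100
Coverage = 258 / 666 * 100
Coverage = 38.74%

38.74%


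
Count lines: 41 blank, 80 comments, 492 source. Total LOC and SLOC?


Total LOC = blank + comment + code
Total LOC = 41 + 80 + 492 = 613
SLOC (source only) = code = 492

Total LOC: 613, SLOC: 492


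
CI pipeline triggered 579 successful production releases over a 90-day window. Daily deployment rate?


Formula: deployments per day = releases / days
= 579 / 90
= 6.433 deploys/day
(equivalently, 45.03 deploys/week)

6.433 deploys/day


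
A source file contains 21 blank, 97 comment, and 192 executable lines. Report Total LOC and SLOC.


Total LOC = blank + comment + code
Total LOC = 21 + 97 + 192 = 310
SLOC (source only) = code = 192

Total LOC: 310, SLOC: 192


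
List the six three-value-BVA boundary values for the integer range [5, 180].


Range: [5, 180]
Boundaries: just below min, min, min+1, max-1, max, just above max
Values: [4, 5, 6, 179, 180, 181]

[4, 5, 6, 179, 180, 181]


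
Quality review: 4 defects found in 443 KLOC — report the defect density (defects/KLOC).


Defect density = defects / KLOC
Defect density = 4 / 443
Defect density = 0.009 defects/KLOC

0.009 defects/KLOC


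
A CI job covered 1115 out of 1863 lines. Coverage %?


Coverage = covered / total * 100
Coverage = 1115 / 1863 * 100
Coverage = 59.85%

59.85%


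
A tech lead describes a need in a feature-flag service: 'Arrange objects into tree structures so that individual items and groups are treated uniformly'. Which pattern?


This matches the Composite pattern

Composite


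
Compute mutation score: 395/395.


Mutation score = killed / total * 100
Mutation score = 395 / 395 * 100
Mutation score = 100.0%

100.0%


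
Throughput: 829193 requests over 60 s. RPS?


Formula: throughput = requests / seconds
throughput = 829193 / 60
throughput = 13819.88 requests/second

13819.88 requests/second


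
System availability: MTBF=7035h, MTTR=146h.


Availability = MTBF / (MTBF + MTTR)
Availability = 7035 / (7035 + 146)
Availability = 7035 / 7181
Availability = 97.9669%

97.9669%


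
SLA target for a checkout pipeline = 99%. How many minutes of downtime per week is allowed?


Formula: allowed downtime = period * (100 - SLA) / 100
Period (week) = 10080 minutes
Unavailability fraction = (100 - 99.0) / 100
Allowed downtime = 10080 * (100 - 99.0) / 100
Allowed downtime = 100.8 minutes

100.8 minutes


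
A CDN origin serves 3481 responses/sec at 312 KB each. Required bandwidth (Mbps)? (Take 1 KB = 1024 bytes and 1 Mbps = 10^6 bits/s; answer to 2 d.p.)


Formula: Mbps = payload_bytes * RPS * 8 / 1e6
Payload per request = 312 KB = 312 * 1024 = 319488 bytes
Total bytes/sec = 319488 * 3481 = 1112137728
Total bits/sec = 1112137728 * 8 = 8897101824
Mbps = 8897101824 / 1e6 = 8897.1

8897.1 Mbps


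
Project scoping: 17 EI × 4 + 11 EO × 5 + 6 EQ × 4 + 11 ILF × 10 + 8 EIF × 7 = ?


UFP = EI*4 + EO*5 + EQ*4 + ILF*10 + EIF*7
UFP = 17*4 + 11*5 + 6*4 + 11*10 + 8*7
UFP = 68 + 55 + 24 + 110 + 56
UFP = 313

313


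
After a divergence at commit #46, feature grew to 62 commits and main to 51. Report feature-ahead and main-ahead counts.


Common ancestor: commit #46
feature commits after divergence: 62 - 46 = 16
main commits after divergence: 51 - 46 = 5
feature is 16 commits ahead of main
main is 5 commits ahead of feature

feature ahead: 16, main ahead: 5


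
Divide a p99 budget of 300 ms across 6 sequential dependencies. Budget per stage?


Formula: per_stage = total_budget / stages
per_stage = 300 / 6
per_stage = 50.0 ms

50.0 ms


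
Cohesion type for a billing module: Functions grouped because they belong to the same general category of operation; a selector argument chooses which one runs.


Reasoning: Grouped by category of activity, not by data or sequence
Type: Logical cohesion

Logical cohesion


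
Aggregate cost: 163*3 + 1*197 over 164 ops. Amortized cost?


Formula: Amortized cost = Total cost / Operations
Total cost = (163 * 3) + (1 * 197)
Total cost = 489 + 197 = 686
Amortized = 686 / 164 = 4.1829

4.1829


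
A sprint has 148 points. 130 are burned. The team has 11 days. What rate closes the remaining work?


Formula: Required rate = Remaining points / Days left
Remaining = 148 - 130 = 18 points
Required rate = 18 / 11 = 1.64 points/day

1.64 points/day


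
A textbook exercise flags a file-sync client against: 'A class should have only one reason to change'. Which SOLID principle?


This describes the Single Responsibility Principle (SRP)

Single Responsibility Principle (SRP)


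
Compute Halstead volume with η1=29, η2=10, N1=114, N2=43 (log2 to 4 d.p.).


Formula: V = N * log2(η), where N = N1 + N2 and η = η1 + η2
η = 29 + 10 = 39
N = 114 + 43 = 157
log2(39) ≈ 5.2854
V = 157 * 5.2854 = 829.81

829.81


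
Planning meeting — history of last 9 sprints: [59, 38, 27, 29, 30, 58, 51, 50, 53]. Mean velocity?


Formula: Avg velocity = Total points / Number of sprints
Points: [59, 38, 27, 29, 30, 58, 51, 50, 53]
Sum = 59 + 38 + 27 + 29 + 30 + 58 + 51 + 50 + 53 = 395
Avg velocity = 395 / 9 = 43.89 points/sprint

43.89 points/sprint


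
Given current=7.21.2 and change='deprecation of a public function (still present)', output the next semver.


Current: 7.21.2
Change category: 'deprecation of a public function (still present)' → minor bump
SemVer rule: minor bump → increment MINOR, reset PATCH to 0 (MAJOR unchanged)
New: 7.22.0

7.22.0


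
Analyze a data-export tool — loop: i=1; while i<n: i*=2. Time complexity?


Reasoning: i doubles each step so iterations are log2(n)
Complexity: O(log n)

O(log n)


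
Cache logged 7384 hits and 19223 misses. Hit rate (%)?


Formula: hit rate = hits / (hits + misses) * 100
hit rate = 7384 / (7384 + 19223) * 100
hit rate = 7384 / 26607 * 100
hit rate = 27.75%

27.75%


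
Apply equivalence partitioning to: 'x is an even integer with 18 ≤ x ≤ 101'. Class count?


Constraint: even integers in [18, 101]
Class 1: x < 18 — out-of-range invalid
Class 2: x in [18,101] but odd — wrong type invalid
Class 3: x in [18,101] and even — valid
Class 4: x > 101 — out-of-range invalid
Total equivalence classes: 4

4 equivalence classes


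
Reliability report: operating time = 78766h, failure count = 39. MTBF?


Formula: MTBF = Total operating time / Number of failures
MTBF = 78766 / 39
MTBF = 2019.64 hours

2019.64 hours


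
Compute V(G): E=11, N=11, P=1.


Formula: V(G) = E - N + 2P
V(G) = 11 - 11 + 2*1
V(G) = 0 + 2
V(G) = 2

2


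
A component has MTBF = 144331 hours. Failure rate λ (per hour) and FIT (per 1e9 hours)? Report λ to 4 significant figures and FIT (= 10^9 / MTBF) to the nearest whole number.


Formula: λ = 1 / MTBF; FIT = λ × 1e9 = 1e9 / MTBF
λ = 1 / 144331 ≈ 6.929e-06 failures/hour
FIT = 1e9 / 144331 ≈ 6929 failures per 1e9 hours (nearest whole number)

λ = 6.929e-06 /h, FIT = 6929


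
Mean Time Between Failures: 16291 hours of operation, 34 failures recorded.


Formula: MTBF = Total operating time / Number of failures
MTBF = 16291 / 34
MTBF = 479.15 hours

479.15 hours


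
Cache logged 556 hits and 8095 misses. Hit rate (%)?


Formula: hit rate = hits / (hits + misses) * 100
hit rate = 556 / (556 + 8095) * 100
hit rate = 556 / 8651 * 100
hit rate = 6.43%

6.43%


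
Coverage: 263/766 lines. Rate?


Coverage = covered / total * 100
Coverage = 263 / 766 * 100
Coverage = 34.33%

34.33%


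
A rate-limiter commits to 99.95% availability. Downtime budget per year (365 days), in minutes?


Formula: allowed downtime = period * (100 - SLA) / 100
Period (year (365 days)) = 525600 minutes
Unavailability fraction = (100 - 99.95) / 100
Allowed downtime = 525600 * (100 - 99.95) / 100
Allowed downtime = 262.8 minutes

262.8 minutes


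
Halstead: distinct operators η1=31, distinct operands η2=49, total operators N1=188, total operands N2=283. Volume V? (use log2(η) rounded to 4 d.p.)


Formula: V = N * log2(η), where N = N1 + N2 and η = η1 + η2
η = 31 + 49 = 80
N = 188 + 283 = 471
log2(80) ≈ 6.3219
V = 471 * 6.3219 = 2977.61

2977.61


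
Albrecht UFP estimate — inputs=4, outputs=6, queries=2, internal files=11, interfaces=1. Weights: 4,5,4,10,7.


UFP = EI*4 + EO*5 + EQ*4 + ILF*10 + EIF*7
UFP = 4*4 + 6*5 + 2*4 + 11*10 + 1*7
UFP = 16 + 30 + 8 + 110 + 7
UFP = 171

171


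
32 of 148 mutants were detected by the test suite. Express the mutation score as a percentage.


Mutation score = killed / total * 100
Mutation score = 32 / 148 * 100
Mutation score = 21.62%

21.62%


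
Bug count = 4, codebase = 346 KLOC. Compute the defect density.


Defect density = defects / KLOC
Defect density = 4 / 346
Defect density = 0.012 defects/KLOC

0.012 defects/KLOC


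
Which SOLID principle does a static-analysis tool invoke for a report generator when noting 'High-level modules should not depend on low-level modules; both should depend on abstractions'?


This describes the Dependency Inversion Principle (DIP)

Dependency Inversion Principle (DIP)


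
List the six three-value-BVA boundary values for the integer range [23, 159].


Range: [23, 159]
Boundaries: just below min, min, min+1, max-1, max, just above max
Values: [22, 23, 24, 158, 159, 160]

[22, 23, 24, 158, 159, 160]


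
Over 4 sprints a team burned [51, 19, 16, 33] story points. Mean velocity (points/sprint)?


Formula: Avg velocity = Total points / Number of sprints
Points: [51, 19, 16, 33]
Sum = 51 + 19 + 16 + 33 = 119
Avg velocity = 119 / 4 = 29.75 points/sprint

29.75 points/sprint


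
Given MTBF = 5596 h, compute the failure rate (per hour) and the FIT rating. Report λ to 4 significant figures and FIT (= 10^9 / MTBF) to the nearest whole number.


Formula: λ = 1 / MTBF; FIT = λ × 1e9 = 1e9 / MTBF
λ = 1 / 5596 ≈ 1.787e-04 failures/hour
FIT = 1e9 / 5596 ≈ 178699 failures per 1e9 hours (nearest whole number)

λ = 1.787e-04 /h, FIT = 178699


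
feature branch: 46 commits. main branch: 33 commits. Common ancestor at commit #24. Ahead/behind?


Common ancestor: commit #24
feature commits after divergence: 46 - 24 = 22
main commits after divergence: 33 - 24 = 9
feature is 22 commits ahead of main
main is 9 commits ahead of feature

feature ahead: 22, main ahead: 9


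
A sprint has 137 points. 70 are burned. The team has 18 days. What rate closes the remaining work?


Formula: Required rate = Remaining points / Days left
Remaining = 137 - 70 = 67 points
Required rate = 67 / 18 = 3.72 points/day

3.72 points/day


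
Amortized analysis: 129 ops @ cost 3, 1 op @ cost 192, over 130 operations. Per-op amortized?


Formula: Amortized cost = Total cost / Operations
Total cost = (129 * 3) + (1 * 192)
Total cost = 387 + 192 = 579
Amortized = 579 / 130 = 4.4538

4.4538


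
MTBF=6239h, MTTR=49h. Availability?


Availability = MTBF / (MTBF + MTTR)
Availability = 6239 / (6239 + 49)
Availability = 6239 / 6288
Availability = 99.2207%

99.2207%


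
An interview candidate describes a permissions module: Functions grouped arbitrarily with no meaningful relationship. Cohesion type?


Reasoning: Worst: random grouping
Type: Coincidental cohesion

Coincidental cohesion


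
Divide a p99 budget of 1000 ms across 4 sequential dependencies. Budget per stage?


Formula: per_stage = total_budget / stages
per_stage = 1000 / 4
per_stage = 250.0 ms

250.0 ms


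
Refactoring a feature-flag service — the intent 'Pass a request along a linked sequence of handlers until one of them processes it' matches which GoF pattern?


This matches the Chain of Responsibility pattern

Chain of Responsibility


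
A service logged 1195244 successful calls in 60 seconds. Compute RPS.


Formula: throughput = requests / seconds
throughput = 1195244 / 60
throughput = 19920.73 requests/second

19920.73 requests/second


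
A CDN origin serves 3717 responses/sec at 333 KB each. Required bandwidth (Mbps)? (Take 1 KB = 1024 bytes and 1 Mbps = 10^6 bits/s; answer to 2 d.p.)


Formula: Mbps = payload_bytes * RPS * 8 / 1e6
Payload per request = 333 KB = 333 * 1024 = 340992 bytes
Total bytes/sec = 340992 * 3717 = 1267467264
Total bits/sec = 1267467264 * 8 = 10139738112
Mbps = 10139738112 / 1e6 = 10139.74

10139.74 Mbps


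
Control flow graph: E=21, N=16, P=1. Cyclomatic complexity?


Formula: V(G) = E - N + 2P
V(G) = 21 - 16 + 2*1
V(G) = 5 + 2
V(G) = 7

7


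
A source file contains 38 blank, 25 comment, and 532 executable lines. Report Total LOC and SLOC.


Total LOC = blank + comment + code
Total LOC = 38 + 25 + 532 = 595
SLOC (source only) = code = 532

Total LOC: 595, SLOC: 532


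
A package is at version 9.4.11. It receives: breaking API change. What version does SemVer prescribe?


Current: 9.4.11
Change category: 'breaking API change' → major bump
SemVer rule: major bump → increment MAJOR, reset MINOR and PATCH to 0
New: 10.0.0

10.0.0


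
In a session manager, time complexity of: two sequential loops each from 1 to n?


Reasoning: sequential dominates: O(n) + O(n) = O(n)
Complexity: O(n)

O(n)


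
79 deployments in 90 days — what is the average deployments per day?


Formula: deployments per day = releases / days
= 79 / 90
= 0.878 deploys/day
(equivalently, 6.14 deploys/week)

0.878 deploys/day


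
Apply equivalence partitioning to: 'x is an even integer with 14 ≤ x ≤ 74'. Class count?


Constraint: even integers in [14, 74]
Class 1: x < 14 — out-of-range invalid
Class 2: x in [14,74] but odd — wrong type invalid
Class 3: x in [14,74] and even — valid
Class 4: x > 74 — out-of-range invalid
Total equivalence classes: 4

4 equivalence classes


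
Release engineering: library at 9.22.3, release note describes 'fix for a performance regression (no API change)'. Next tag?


Current: 9.22.3
Change category: 'fix for a performance regression (no API change)' → patch bump
SemVer rule: patch bump → increment PATCH (MAJOR and MINOR unchanged)
New: 9.22.4

9.22.4


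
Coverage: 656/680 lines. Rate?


Coverage = covered / total * 100
Coverage = 656 / 680 * 100
Coverage = 96.47%

96.47%


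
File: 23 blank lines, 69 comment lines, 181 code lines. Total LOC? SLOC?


Total LOC = blank + comment + code
Total LOC = 23 + 69 + 181 = 273
SLOC (source only) = code = 181

Total LOC: 273, SLOC: 181


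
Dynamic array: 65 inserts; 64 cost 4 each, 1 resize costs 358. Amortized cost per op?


Formula: Amortized cost = Total cost / Operations
Total cost = (64 * 4) + (1 * 358)
Total cost = 256 + 358 = 614
Amortized = 614 / 65 = 9.4462

9.4462


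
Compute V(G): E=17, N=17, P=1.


Formula: V(G) = E - N + 2P
V(G) = 17 - 17 + 2*1
V(G) = 0 + 2
V(G) = 2

2


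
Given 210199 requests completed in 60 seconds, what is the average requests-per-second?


Formula: throughput = requests / seconds
throughput = 210199 / 60
throughput = 3503.32 requests/second

3503.32 requests/second


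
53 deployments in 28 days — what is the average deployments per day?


Formula: deployments per day = releases / days
= 53 / 28
= 1.893 deploys/day
(equivalently, 13.25 deploys/week)

1.893 deploys/day


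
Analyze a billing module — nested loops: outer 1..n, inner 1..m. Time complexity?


Reasoning: product of independent bounds
Complexity: O(n*m)

O(n*m)


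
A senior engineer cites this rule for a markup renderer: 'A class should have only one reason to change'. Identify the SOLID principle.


This describes the Single Responsibility Principle (SRP)

Single Responsibility Principle (SRP)


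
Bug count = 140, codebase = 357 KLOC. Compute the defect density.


Defect density = defects / KLOC
Defect density = 140 / 357
Defect density = 0.392 defects/KLOC

0.392 defects/KLOC


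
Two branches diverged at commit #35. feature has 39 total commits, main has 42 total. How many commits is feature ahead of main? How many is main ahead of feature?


Common ancestor: commit #35
feature commits after divergence: 39 - 35 = 4
main commits after divergence: 42 - 35 = 7
feature is 4 commits ahead of main
main is 7 commits ahead of feature

feature ahead: 4, main ahead: 7


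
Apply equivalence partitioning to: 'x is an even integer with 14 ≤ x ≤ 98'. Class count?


Constraint: even integers in [14, 98]
Class 1: x < 14 — out-of-range invalid
Class 2: x in [14,98] but odd — wrong type invalid
Class 3: x in [14,98] and even — valid
Class 4: x > 98 — out-of-range invalid
Total equivalence classes: 4

4 equivalence classes


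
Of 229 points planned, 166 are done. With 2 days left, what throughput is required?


Formula: Required rate = Remaining points / Days left
Remaining = 229 - 166 = 63 points
Required rate = 63 / 2 = 31.5 points/day

31.5 points/day


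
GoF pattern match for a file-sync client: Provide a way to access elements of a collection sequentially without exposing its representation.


This matches the Iterator pattern

Iterator


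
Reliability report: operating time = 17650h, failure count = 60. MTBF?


Formula: MTBF = Total operating time / Number of failures
MTBF = 17650 / 60
MTBF = 294.17 hours

294.17 hours


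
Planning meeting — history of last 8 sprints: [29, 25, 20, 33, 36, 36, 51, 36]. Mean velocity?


Formula: Avg velocity = Total points / Number of sprints
Points: [29, 25, 20, 33, 36, 36, 51, 36]
Sum = 29 + 25 + 20 + 33 + 36 + 36 + 51 + 36 = 266
Avg velocity = 266 / 8 = 33.25 points/sprint

33.25 points/sprint


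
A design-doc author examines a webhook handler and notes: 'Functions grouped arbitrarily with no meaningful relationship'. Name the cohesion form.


Reasoning: Worst: random grouping
Type: Coincidental cohesion

Coincidental cohesion


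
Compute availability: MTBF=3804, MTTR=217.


Availability = MTBF / (MTBF + MTTR)
Availability = 3804 / (3804 + 217)
Availability = 3804 / 4021
Availability = 94.6033%

94.6033%


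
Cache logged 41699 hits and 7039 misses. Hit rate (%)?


Formula: hit rate = hits / (hits + misses) * 100
hit rate = 41699 / (41699 + 7039) * 100
hit rate = 41699 / 48738 * 100
hit rate = 85.56%

85.56%


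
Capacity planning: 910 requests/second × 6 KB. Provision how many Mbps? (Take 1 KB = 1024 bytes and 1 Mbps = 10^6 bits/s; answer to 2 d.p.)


Formula: Mbps = payload_bytes * RPS * 8 / 1e6
Payload per request = 6 KB = 6 * 1024 = 6144 bytes
Total bytes/sec = 6144 * 910 = 5591040
Total bits/sec = 5591040 * 8 = 44728320
Mbps = 44728320 / 1e6 = 44.73

44.73 Mbps


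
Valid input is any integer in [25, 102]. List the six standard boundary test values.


Range: [25, 102]
Boundaries: just below min, min, min+1, max-1, max, just above max
Values: [24, 25, 26, 101, 102, 103]

[24, 25, 26, 101, 102, 103]


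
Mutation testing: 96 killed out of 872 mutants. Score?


Mutation score = killed / total * 100
Mutation score = 96 / 872 * 100
Mutation score = 11.01%

11.01%


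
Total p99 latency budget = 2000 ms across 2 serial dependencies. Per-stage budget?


Formula: per_stage = total_budget / stages
per_stage = 2000 / 2
per_stage = 1000.0 ms

1000.0 ms


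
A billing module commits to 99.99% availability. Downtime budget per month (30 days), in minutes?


Formula: allowed downtime = period * (100 - SLA) / 100
Period (month (30 days)) = 43200 minutes
Unavailability fraction = (100 - 99.99) / 100
Allowed downtime = 43200 * (100 - 99.99) / 100
Allowed downtime = 4.32 minutes

4.32 minutes


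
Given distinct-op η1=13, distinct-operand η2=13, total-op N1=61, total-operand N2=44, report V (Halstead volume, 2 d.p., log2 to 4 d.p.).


Formula: V = N * log2(η), where N = N1 + N2 and η = η1 + η2
η = 13 + 13 = 26
N = 61 + 44 = 105
log2(26) ≈ 4.7004
V = 105 * 4.7004 = 493.54

493.54


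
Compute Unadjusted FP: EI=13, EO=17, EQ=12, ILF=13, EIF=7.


UFP = EI*4 + EO*5 + EQ*4 + ILF*10 + EIF*7
UFP = 13*4 + 17*5 + 12*4 + 13*10 + 7*7
UFP = 52 + 85 + 48 + 130 + 49
UFP = 364

364


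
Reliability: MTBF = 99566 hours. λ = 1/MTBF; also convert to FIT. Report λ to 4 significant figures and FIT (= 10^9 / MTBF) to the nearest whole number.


Formula: λ = 1 / MTBF; FIT = λ × 1e9 = 1e9 / MTBF
λ = 1 / 99566 ≈ 1.004e-05 failures/hour
FIT = 1e9 / 99566 ≈ 10044 failures per 1e9 hours (nearest whole number)

λ = 1.004e-05 /h, FIT = 10044
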